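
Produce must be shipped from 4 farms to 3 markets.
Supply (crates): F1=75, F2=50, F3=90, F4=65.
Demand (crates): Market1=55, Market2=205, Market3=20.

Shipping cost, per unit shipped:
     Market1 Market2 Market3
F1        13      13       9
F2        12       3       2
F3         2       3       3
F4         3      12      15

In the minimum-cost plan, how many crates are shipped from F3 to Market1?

0

Optimal shipments:
  F1–Market2: 55 × 13 = 715
  F1–Market3: 20 × 9 = 180
  F2–Market2: 50 × 3 = 150
  F3–Market2: 90 × 3 = 270
  F4–Market1: 55 × 3 = 165
  F4–Market2: 10 × 12 = 120
Total cost = 1600.
The route F3→Market1 is not used.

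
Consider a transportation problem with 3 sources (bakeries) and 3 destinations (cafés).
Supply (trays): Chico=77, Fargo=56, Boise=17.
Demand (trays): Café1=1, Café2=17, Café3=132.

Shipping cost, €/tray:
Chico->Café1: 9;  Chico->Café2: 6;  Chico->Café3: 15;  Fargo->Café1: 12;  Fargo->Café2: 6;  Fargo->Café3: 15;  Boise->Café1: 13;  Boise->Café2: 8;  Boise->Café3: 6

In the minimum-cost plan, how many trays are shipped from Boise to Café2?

Solving gives:
  Chico–Café1: 1 × €9 = €9
  Chico–Café3: 76 × €15 = €1140
  Fargo–Café2: 17 × €6 = €102
  Fargo–Café3: 39 × €15 = €585
  Boise–Café3: 17 × €6 = €102
Total cost = €1938.
The route Boise→Café2 is not used.

0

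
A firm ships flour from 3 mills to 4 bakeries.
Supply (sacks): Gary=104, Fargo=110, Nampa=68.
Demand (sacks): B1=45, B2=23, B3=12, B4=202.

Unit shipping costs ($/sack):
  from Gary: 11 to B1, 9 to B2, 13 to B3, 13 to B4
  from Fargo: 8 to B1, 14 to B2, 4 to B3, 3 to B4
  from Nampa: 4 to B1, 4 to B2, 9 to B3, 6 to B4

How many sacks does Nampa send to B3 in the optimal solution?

The minimum-cost plan:
  Gary→B2: 23 × $9 = $207
  Gary→B3: 12 × $13 = $156
  Gary→B4: 69 × $13 = $897
  Fargo→B4: 110 × $3 = $330
  Nampa→B1: 45 × $4 = $180
  Nampa→B4: 23 × $6 = $138
Total cost = $1908.
The route Nampa→B3 is not used.

0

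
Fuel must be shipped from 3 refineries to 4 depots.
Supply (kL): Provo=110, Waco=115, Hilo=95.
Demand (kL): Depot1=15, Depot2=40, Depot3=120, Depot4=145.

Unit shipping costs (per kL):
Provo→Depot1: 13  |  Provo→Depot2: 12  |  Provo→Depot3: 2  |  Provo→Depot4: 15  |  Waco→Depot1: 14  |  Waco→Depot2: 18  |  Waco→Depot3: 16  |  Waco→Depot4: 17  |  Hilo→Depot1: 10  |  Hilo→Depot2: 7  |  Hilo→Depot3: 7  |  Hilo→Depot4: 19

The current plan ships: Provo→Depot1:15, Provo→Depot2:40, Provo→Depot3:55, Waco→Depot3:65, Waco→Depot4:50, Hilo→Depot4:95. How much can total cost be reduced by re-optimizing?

Current plan cost = 15·13 + 40·12 + 55·2 + 65·16 + 50·17 + 95·19 = 4480.
Optimal plan:
  Provo–Depot3: 110 × 2 = 220
  Waco–Depot4: 115 × 17 = 1955
  Hilo–Depot1: 15 × 10 = 150
  Hilo–Depot2: 40 × 7 = 280
  Hilo–Depot3: 10 × 7 = 70
  Hilo–Depot4: 30 × 19 = 570
Optimal cost = 3245.
Saving = 4480 − 3245 = 1235.

1235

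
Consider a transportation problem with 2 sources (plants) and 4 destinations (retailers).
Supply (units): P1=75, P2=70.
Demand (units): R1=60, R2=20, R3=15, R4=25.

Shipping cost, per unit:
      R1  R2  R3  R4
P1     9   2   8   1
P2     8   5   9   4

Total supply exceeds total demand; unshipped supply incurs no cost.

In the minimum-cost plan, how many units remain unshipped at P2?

10

Minimum-cost shipments:
  P1–R2: 20 units
  P1–R3: 15 units
  P1–R4: 25 units
  P2–R1: 60 units
Total cost = 665.
P2 ships 60 of its 70, leaving 10.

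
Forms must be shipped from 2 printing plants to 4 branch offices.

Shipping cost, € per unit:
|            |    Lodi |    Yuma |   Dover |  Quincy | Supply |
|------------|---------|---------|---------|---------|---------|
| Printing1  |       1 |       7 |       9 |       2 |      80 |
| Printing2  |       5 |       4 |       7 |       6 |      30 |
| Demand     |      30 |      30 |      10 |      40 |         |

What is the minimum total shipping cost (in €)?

320

Optimal allocation:
  Printing1–Lodi: 30 boxes
  Printing1–Dover: 10 boxes
  Printing1–Quincy: 40 boxes
  Printing2–Yuma: 30 boxes
Total cost = €320.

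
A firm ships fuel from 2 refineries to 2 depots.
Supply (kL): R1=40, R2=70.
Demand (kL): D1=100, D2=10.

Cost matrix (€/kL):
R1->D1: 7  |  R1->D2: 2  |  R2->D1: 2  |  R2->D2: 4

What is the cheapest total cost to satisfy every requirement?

370

A cheapest plan:
  R1→D1: 30 × €7 = €210
  R1→D2: 10 × €2 = €20
  R2→D1: 70 × €2 = €140
Total = 210 + 20 + 140 = €370.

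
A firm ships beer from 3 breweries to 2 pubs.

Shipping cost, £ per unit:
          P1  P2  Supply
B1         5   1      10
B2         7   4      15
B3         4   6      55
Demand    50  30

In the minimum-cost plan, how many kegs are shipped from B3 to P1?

50

Solving gives:
  B1 to P2: 10 × £1 = £10
  B2 to P2: 15 × £4 = £60
  B3 to P1: 50 × £4 = £200
  B3 to P2: 5 × £6 = £30
Total cost = £300.
So B3→P1 carries 50 kegs.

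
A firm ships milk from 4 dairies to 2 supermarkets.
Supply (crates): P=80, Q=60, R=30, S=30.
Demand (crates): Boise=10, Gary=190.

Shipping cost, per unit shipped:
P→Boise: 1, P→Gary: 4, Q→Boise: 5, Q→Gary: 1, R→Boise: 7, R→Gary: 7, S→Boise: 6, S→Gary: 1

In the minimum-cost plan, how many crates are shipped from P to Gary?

Solving gives:
  P→Boise: 10 × 1 = 10
  P→Gary: 70 × 4 = 280
  Q→Gary: 60 × 1 = 60
  R→Gary: 30 × 7 = 210
  S→Gary: 30 × 1 = 30
Total cost = 590.
So P→Gary carries 70 crates.

70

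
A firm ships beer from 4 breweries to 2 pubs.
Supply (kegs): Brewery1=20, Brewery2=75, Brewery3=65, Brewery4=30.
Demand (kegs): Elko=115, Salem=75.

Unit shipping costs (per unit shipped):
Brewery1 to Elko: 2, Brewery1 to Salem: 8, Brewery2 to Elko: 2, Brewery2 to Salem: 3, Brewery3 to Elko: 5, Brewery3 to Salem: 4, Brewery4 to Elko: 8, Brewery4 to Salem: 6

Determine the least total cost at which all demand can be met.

One minimum-cost allocation:
  Brewery1–Elko: 20 × 2 = 40
  Brewery2–Elko: 75 × 2 = 150
  Brewery3–Elko: 20 × 5 = 100
  Brewery3–Salem: 45 × 4 = 180
  Brewery4–Salem: 30 × 6 = 180
Total = 40 + 150 + 100 + 180 + 180 = 650.

650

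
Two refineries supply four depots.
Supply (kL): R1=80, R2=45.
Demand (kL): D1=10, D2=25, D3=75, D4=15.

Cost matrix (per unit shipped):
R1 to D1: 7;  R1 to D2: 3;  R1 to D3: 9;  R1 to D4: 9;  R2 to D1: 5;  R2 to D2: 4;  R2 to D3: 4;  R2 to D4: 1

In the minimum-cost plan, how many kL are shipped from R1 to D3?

45

Solving gives:
  R1→D1: 10 × 7 = 70
  R1→D2: 25 × 3 = 75
  R1→D3: 45 × 9 = 405
  R2→D3: 30 × 4 = 120
  R2→D4: 15 × 1 = 15
Total cost = 685.
So R1→D3 carries 45 kL.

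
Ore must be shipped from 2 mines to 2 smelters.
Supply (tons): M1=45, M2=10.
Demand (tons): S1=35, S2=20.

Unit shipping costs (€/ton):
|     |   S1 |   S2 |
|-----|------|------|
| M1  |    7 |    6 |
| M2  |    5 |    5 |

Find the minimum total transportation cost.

345

An optimal shipping plan:
  M1 to S1: 25 × €7 = €175
  M1 to S2: 20 × €6 = €120
  M2 to S1: 10 × €5 = €50
Total = 175 + 120 + 50 = €345.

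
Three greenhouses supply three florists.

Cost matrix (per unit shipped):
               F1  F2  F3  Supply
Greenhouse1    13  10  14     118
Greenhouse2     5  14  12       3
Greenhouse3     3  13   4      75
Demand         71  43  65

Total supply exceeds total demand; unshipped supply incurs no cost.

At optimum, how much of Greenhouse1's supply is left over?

Minimum-cost shipments:
  Greenhouse1–F2: 43 × 10 = 430
  Greenhouse1–F3: 58 × 14 = 812
  Greenhouse2–F1: 3 × 5 = 15
  Greenhouse3–F1: 68 × 3 = 204
  Greenhouse3–F3: 7 × 4 = 28
Total cost = 1489.
Greenhouse1 ships 101 of its 118, leaving 17.

17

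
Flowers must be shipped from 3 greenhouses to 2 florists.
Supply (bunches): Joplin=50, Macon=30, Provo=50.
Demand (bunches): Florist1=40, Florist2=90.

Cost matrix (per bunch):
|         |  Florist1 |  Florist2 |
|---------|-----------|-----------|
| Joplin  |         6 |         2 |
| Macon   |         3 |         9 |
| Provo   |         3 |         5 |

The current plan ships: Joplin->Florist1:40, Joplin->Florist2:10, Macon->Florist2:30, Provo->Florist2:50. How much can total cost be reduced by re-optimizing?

360

Current plan cost = 40·6 + 10·2 + 30·9 + 50·5 = 780.
Optimal plan:
  Joplin→Florist2: 50 × 2 = 100
  Macon→Florist1: 30 × 3 = 90
  Provo→Florist1: 10 × 3 = 30
  Provo→Florist2: 40 × 5 = 200
Optimal cost = 420.
Saving = 780 − 420 = 360.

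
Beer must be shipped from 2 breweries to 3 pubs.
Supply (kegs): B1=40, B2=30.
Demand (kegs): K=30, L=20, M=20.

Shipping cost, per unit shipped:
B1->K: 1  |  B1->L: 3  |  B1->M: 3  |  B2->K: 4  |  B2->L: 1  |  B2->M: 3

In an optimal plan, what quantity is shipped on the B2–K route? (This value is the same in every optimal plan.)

The minimum-cost plan:
  B1→K: 30 × 1 = 30
  B1→M: 10 × 3 = 30
  B2→L: 20 × 1 = 20
  B2→M: 10 × 3 = 30
Total cost = 110.
The route B2→K is not used.

0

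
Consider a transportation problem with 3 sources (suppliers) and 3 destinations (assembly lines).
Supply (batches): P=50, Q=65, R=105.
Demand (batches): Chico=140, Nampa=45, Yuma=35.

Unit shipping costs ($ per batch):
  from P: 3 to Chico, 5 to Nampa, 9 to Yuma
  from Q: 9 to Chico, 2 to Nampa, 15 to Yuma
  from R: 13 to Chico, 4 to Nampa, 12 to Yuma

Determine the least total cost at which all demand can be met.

1660

A cheapest plan:
  P->Chico: 50 × $3 = $150
  Q->Chico: 65 × $9 = $585
  R->Chico: 25 × $13 = $325
  R->Nampa: 45 × $4 = $180
  R->Yuma: 35 × $12 = $420
Total = 150 + 585 + 325 + 180 + 420 = $1660.
(Supply check: P ships 50; Q ships 65; R ships 105.)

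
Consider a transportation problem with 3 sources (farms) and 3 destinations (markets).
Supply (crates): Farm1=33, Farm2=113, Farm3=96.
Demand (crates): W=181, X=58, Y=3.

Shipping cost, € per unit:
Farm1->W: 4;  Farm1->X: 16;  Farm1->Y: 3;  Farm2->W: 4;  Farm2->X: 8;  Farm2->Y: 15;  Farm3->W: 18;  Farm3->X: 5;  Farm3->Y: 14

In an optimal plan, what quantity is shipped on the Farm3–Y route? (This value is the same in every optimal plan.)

3

Solving gives:
  Farm1->W: 33 × €4 = €132
  Farm2->W: 113 × €4 = €452
  Farm3->W: 35 × €18 = €630
  Farm3->X: 58 × €5 = €290
  Farm3->Y: 3 × €14 = €42
Total cost = €1546.
So Farm3→Y carries 3 crates.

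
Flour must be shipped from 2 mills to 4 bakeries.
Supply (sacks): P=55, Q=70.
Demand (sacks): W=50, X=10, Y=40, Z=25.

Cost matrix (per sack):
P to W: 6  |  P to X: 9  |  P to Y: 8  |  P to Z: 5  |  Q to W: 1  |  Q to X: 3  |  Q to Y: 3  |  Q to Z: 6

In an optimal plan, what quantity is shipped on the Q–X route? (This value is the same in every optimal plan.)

10

Solving gives:
  P–W: 30 × 6 = 180
  P–Z: 25 × 5 = 125
  Q–W: 20 × 1 = 20
  Q–X: 10 × 3 = 30
  Q–Y: 40 × 3 = 120
Total cost = 475.
So Q→X carries 10 sacks.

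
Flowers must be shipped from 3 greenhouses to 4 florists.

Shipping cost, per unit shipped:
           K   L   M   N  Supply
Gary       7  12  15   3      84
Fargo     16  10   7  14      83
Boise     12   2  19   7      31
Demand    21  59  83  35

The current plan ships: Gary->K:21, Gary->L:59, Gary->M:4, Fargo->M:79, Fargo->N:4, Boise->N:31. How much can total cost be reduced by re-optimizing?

510

Current plan cost = 21·7 + 59·12 + 4·15 + 79·7 + 4·14 + 31·7 = 1741.
Optimal plan:
  Gary–K: 21 bunches
  Gary–L: 28 bunches
  Gary–N: 35 bunches
  Fargo–M: 83 bunches
  Boise–L: 31 bunches
Optimal cost = 1231.
Saving = 1741 − 1231 = 510.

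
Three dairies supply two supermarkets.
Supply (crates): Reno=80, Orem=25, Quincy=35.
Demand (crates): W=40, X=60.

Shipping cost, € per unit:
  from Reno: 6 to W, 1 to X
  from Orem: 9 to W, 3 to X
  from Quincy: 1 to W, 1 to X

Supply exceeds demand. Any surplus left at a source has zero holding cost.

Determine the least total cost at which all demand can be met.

125

A cheapest plan:
  Reno->W: 5 × €6 = €30
  Reno->X: 60 × €1 = €60
  Quincy->W: 35 × €1 = €35
Total = 30 + 60 + 35 = €125.
(Supply check: Reno ships 65; Orem ships 0; Quincy ships 35.)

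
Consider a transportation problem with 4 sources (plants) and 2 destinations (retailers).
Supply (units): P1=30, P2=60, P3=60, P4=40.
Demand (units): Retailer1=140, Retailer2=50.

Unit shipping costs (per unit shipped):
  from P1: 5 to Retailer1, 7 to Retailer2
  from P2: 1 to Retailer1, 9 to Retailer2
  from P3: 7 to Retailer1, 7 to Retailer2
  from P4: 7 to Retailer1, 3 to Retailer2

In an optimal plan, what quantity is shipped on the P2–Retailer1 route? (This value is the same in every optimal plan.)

Optimal shipments:
  P1→Retailer1: 30 × 5 = 150
  P2→Retailer1: 60 × 1 = 60
  P3→Retailer1: 50 × 7 = 350
  P3→Retailer2: 10 × 7 = 70
  P4→Retailer2: 40 × 3 = 120
Total cost = 750.
So P2→Retailer1 carries 60 units.

60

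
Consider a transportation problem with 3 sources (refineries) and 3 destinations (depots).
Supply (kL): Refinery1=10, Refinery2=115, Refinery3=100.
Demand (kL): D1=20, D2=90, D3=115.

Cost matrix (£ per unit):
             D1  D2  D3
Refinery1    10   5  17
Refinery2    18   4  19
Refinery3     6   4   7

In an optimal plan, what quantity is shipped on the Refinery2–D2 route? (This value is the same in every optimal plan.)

90

Optimal shipments:
  Refinery1–D1: 10 × £10 = £100
  Refinery2–D1: 10 × £18 = £180
  Refinery2–D2: 90 × £4 = £360
  Refinery2–D3: 15 × £19 = £285
  Refinery3–D3: 100 × £7 = £700
Total cost = £1625.
So Refinery2→D2 carries 90 kL.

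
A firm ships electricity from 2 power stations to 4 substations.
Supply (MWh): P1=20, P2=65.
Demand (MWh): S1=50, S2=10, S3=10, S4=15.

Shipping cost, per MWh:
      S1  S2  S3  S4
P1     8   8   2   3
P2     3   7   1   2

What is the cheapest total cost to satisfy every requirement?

Optimal allocation:
  P1–S2: 10 MWh
  P1–S3: 10 MWh
  P2–S1: 50 MWh
  P2–S4: 15 MWh
Total cost = 280.

280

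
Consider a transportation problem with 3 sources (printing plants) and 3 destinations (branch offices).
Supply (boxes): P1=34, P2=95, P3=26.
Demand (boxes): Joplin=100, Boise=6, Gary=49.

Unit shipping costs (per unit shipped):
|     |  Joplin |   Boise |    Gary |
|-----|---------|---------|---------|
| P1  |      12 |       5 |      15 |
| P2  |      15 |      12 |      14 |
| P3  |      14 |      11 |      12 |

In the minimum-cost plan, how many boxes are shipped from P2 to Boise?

0

Optimal shipments:
  P1→Joplin: 28 boxes
  P1→Boise: 6 boxes
  P2→Joplin: 72 boxes
  P2→Gary: 23 boxes
  P3→Gary: 26 boxes
Total cost = 2080.
The route P2→Boise is not used.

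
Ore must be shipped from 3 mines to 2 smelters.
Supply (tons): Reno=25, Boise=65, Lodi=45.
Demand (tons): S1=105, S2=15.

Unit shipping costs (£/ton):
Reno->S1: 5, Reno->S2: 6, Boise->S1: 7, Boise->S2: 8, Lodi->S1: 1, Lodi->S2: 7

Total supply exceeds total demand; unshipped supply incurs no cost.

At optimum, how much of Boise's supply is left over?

15

An optimal plan:
  Reno->S1: 10 × £5 = £50
  Reno->S2: 15 × £6 = £90
  Boise->S1: 50 × £7 = £350
  Lodi->S1: 45 × £1 = £45
Total cost = £535.
Boise ships 50 of its 65, leaving 15.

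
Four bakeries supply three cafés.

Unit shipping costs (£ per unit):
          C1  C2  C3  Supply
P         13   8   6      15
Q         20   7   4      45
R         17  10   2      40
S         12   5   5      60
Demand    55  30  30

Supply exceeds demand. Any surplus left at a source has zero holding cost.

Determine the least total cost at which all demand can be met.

905

Optimal allocation:
  P to C1: 15 × £13 = £195
  Q to C2: 10 × £7 = £70
  R to C3: 30 × £2 = £60
  S to C1: 40 × £12 = £480
  S to C2: 20 × £5 = £100
Total = 195 + 70 + 60 + 480 + 100 = £905.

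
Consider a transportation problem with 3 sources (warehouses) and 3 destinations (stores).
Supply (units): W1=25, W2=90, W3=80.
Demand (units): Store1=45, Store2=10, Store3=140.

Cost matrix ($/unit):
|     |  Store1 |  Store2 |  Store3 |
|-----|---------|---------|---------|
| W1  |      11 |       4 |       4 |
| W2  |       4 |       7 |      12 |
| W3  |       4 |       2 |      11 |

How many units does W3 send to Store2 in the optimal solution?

The minimum-cost plan:
  W1 to Store3: 25 units
  W2 to Store1: 45 units
  W2 to Store3: 45 units
  W3 to Store2: 10 units
  W3 to Store3: 70 units
Total cost = $1610.
So W3→Store2 carries 10 units.

10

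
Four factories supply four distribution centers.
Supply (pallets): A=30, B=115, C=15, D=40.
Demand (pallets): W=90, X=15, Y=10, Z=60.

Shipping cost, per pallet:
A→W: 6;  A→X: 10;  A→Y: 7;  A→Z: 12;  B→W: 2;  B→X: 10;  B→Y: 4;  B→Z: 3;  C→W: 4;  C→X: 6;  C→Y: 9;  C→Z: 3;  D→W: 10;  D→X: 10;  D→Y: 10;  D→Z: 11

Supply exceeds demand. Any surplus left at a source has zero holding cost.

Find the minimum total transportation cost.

660

A cheapest plan:
  A→W: 20 × 6 = 120
  A→Y: 10 × 7 = 70
  B→W: 70 × 2 = 140
  B→Z: 45 × 3 = 135
  C→Z: 15 × 3 = 45
  D→X: 15 × 10 = 150
Total = 120 + 70 + 140 + 135 + 45 + 150 = 660.
(Supply check: A ships 30; B ships 115; C ships 15; D ships 15.)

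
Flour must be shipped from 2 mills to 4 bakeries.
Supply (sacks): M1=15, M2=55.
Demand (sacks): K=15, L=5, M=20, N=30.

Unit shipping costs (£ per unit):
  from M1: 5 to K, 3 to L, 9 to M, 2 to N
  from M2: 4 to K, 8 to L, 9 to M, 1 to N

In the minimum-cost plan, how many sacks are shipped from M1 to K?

0

The minimum-cost plan:
  M1–L: 5 sacks
  M1–M: 10 sacks
  M2–K: 15 sacks
  M2–M: 10 sacks
  M2–N: 30 sacks
Total cost = £285.
The route M1→K is not used.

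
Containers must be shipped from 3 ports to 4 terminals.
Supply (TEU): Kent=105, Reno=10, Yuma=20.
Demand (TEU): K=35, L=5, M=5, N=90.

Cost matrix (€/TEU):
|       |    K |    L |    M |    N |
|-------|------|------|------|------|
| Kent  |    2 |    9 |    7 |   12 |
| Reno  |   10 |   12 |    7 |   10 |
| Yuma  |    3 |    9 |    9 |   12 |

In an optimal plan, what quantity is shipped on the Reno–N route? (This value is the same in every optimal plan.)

10

Solving gives:
  Kent to K: 35 TEU
  Kent to L: 5 TEU
  Kent to M: 5 TEU
  Kent to N: 60 TEU
  Reno to N: 10 TEU
  Yuma to N: 20 TEU
Total cost = €1210.
So Reno→N carries 10 TEU.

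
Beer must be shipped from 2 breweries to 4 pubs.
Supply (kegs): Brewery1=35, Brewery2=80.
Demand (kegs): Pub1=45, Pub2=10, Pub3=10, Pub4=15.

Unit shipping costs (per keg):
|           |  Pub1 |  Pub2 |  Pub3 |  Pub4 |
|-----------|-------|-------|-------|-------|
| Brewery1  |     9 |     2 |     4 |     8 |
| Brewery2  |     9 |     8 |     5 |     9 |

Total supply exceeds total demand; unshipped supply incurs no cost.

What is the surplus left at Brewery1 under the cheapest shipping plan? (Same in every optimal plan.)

0

Minimum-cost shipments:
  Brewery1→Pub2: 10 × 2 = 20
  Brewery1→Pub3: 10 × 4 = 40
  Brewery1→Pub4: 15 × 8 = 120
  Brewery2→Pub1: 45 × 9 = 405
Total cost = 585.
Brewery1 ships 35 of its 35, leaving 0.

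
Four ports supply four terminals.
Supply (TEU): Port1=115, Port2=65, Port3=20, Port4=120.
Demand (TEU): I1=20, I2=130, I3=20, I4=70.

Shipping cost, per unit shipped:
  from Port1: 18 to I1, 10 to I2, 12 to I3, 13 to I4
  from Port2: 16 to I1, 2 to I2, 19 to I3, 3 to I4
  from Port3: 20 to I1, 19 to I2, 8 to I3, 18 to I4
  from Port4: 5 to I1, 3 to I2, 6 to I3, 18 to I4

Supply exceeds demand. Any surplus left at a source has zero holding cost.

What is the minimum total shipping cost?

1120

One minimum-cost allocation:
  Port1->I2: 30 × 10 = 300
  Port1->I4: 5 × 13 = 65
  Port2->I4: 65 × 3 = 195
  Port3->I3: 20 × 8 = 160
  Port4->I1: 20 × 5 = 100
  Port4->I2: 100 × 3 = 300
Total = 300 + 65 + 195 + 160 + 100 + 300 = 1120.
(Supply check: Port1 ships 35; Port2 ships 65; Port3 ships 20; Port4 ships 120.)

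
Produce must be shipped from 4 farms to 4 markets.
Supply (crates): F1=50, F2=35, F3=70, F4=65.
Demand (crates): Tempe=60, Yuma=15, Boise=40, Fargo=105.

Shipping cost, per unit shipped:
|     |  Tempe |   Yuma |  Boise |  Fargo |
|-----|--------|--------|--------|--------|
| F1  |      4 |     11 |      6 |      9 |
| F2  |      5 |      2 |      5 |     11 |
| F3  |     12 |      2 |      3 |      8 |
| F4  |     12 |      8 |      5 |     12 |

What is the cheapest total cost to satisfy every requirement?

An optimal shipping plan:
  F1->Tempe: 40 crates
  F1->Fargo: 10 crates
  F2->Tempe: 20 crates
  F2->Yuma: 15 crates
  F3->Fargo: 70 crates
  F4->Boise: 40 crates
  F4->Fargo: 25 crates
Total cost = 1440.

1440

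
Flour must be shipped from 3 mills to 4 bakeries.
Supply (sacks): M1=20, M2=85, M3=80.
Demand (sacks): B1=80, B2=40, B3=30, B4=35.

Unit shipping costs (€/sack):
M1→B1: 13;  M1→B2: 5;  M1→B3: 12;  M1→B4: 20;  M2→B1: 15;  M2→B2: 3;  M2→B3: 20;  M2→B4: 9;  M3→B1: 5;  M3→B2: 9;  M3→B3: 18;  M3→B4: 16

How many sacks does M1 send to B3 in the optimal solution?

The minimum-cost plan:
  M1→B3: 20 × €12 = €240
  M2→B2: 40 × €3 = €120
  M2→B3: 10 × €20 = €200
  M2→B4: 35 × €9 = €315
  M3→B1: 80 × €5 = €400
Total cost = €1275.
So M1→B3 carries 20 sacks.

20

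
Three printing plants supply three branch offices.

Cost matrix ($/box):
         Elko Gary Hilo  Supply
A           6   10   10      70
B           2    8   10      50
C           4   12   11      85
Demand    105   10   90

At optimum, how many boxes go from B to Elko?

Solving gives:
  A to Hilo: 70 × $10 = $700
  B to Elko: 40 × $2 = $80
  B to Gary: 10 × $8 = $80
  C to Elko: 65 × $4 = $260
  C to Hilo: 20 × $11 = $220
Total cost = $1340.
So B→Elko carries 40 boxes.

40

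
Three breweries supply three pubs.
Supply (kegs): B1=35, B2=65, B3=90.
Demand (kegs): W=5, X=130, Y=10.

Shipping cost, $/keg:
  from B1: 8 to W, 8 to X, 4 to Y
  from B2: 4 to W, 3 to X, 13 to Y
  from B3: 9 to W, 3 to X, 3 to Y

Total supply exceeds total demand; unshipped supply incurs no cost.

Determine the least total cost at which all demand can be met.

Optimal allocation:
  B2->W: 5 × $4 = $20
  B2->X: 60 × $3 = $180
  B3->X: 70 × $3 = $210
  B3->Y: 10 × $3 = $30
Total = 20 + 180 + 210 + 30 = $440.

440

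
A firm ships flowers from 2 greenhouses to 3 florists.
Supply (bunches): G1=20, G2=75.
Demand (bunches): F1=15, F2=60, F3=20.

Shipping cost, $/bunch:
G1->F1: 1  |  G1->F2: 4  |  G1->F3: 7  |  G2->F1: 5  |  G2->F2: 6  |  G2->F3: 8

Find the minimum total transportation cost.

525

A cheapest plan:
  G1->F1: 15 × $1 = $15
  G1->F2: 5 × $4 = $20
  G2->F2: 55 × $6 = $330
  G2->F3: 20 × $8 = $160
Total = 15 + 20 + 330 + 160 = $525.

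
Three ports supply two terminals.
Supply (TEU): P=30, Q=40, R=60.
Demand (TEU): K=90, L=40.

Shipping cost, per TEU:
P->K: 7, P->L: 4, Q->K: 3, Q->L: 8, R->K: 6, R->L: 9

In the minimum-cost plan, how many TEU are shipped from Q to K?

Solving gives:
  P->L: 30 × 4 = 120
  Q->K: 40 × 3 = 120
  R->K: 50 × 6 = 300
  R->L: 10 × 9 = 90
Total cost = 630.
So Q→K carries 40 TEU.

40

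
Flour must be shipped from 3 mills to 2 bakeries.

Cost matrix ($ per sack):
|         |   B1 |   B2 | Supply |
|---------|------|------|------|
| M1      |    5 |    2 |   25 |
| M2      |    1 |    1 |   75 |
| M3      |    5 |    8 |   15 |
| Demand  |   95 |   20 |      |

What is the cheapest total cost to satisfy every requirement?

215

One minimum-cost allocation:
  M1–B1: 5 × $5 = $25
  M1–B2: 20 × $2 = $40
  M2–B1: 75 × $1 = $75
  M3–B1: 15 × $5 = $75
Total = 25 + 40 + 75 + 75 = $215.
(Supply check: M1 ships 25; M2 ships 75; M3 ships 15.)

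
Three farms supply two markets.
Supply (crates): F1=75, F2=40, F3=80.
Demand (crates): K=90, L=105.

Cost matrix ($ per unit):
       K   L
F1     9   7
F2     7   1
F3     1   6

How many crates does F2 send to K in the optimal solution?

Optimal shipments:
  F1->K: 10 × $9 = $90
  F1->L: 65 × $7 = $455
  F2->L: 40 × $1 = $40
  F3->K: 80 × $1 = $80
Total cost = $665.
The route F2→K is not used.

0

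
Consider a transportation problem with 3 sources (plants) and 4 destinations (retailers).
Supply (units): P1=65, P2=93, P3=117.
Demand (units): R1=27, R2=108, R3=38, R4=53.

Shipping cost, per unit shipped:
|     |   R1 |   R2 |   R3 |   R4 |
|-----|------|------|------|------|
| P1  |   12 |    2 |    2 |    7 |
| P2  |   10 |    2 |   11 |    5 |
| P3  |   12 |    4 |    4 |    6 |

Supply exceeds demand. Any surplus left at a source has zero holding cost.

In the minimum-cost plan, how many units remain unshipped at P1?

An optimal plan:
  P1->R2: 42 × 2 = 84
  P1->R3: 23 × 2 = 46
  P2->R1: 27 × 10 = 270
  P2->R2: 66 × 2 = 132
  P3->R3: 15 × 4 = 60
  P3->R4: 53 × 6 = 318
Total cost = 910.
P1 ships 65 of its 65, leaving 0.

0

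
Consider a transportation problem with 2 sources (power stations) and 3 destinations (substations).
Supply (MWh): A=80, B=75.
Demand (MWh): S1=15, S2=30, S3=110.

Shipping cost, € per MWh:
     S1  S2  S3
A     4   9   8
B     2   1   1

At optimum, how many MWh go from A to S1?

Solving gives:
  A->S1: 15 × €4 = €60
  A->S3: 65 × €8 = €520
  B->S2: 30 × €1 = €30
  B->S3: 45 × €1 = €45
Total cost = €655.
So A→S1 carries 15 MWh.

15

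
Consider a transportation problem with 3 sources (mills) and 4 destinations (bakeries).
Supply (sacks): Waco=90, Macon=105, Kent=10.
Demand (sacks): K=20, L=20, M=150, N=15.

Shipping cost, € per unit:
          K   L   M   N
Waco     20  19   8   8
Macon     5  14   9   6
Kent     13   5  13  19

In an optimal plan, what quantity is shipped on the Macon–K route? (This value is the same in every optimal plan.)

20

Solving gives:
  Waco→M: 90 × €8 = €720
  Macon→K: 20 × €5 = €100
  Macon→L: 10 × €14 = €140
  Macon→M: 60 × €9 = €540
  Macon→N: 15 × €6 = €90
  Kent→L: 10 × €5 = €50
Total cost = €1640.
So Macon→K carries 20 sacks.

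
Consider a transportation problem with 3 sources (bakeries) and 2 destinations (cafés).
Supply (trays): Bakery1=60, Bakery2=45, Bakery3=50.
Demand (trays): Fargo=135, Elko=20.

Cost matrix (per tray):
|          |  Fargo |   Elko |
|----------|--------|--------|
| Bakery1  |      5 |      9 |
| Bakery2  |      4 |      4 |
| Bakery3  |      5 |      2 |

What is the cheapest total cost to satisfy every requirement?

Optimal allocation:
  Bakery1–Fargo: 60 × 5 = 300
  Bakery2–Fargo: 45 × 4 = 180
  Bakery3–Fargo: 30 × 5 = 150
  Bakery3–Elko: 20 × 2 = 40
Total = 300 + 180 + 150 + 40 = 670.

670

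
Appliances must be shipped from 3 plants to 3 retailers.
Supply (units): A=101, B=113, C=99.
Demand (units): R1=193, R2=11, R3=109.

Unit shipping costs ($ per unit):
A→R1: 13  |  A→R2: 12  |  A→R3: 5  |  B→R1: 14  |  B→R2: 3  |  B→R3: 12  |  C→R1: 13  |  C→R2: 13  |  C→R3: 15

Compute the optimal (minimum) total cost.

An optimal shipping plan:
  A to R3: 101 × $5 = $505
  B to R1: 94 × $14 = $1316
  B to R2: 11 × $3 = $33
  B to R3: 8 × $12 = $96
  C to R1: 99 × $13 = $1287
Total = 505 + 1316 + 33 + 96 + 1287 = $3237.
(Supply check: A ships 101; B ships 113; C ships 99.)

3237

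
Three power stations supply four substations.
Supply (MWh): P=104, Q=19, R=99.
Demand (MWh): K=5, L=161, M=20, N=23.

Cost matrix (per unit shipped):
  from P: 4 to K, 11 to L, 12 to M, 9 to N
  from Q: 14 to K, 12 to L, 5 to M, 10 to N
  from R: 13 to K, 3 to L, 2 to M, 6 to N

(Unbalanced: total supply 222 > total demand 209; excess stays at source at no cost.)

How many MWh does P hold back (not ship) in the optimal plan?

An optimal plan:
  P→K: 5 MWh
  P→L: 63 MWh
  P→N: 23 MWh
  Q→M: 19 MWh
  R→L: 98 MWh
  R→M: 1 MWh
Total cost = 1311.
P ships 91 of its 104, leaving 13.

13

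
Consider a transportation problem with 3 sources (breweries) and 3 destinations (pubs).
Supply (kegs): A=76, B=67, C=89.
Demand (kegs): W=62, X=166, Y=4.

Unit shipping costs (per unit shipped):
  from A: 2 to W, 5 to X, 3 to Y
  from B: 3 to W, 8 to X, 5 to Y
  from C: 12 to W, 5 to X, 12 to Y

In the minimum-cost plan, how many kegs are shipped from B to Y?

Optimal shipments:
  A–X: 76 kegs
  B–W: 62 kegs
  B–X: 1 kegs
  B–Y: 4 kegs
  C–X: 89 kegs
Total cost = 1039.
So B→Y carries 4 kegs.

4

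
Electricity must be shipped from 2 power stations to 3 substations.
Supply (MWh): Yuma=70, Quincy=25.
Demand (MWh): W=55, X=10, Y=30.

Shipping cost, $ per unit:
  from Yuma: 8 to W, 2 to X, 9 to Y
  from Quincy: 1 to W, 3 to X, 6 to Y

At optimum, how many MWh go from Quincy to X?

0

The minimum-cost plan:
  Yuma->W: 30 × $8 = $240
  Yuma->X: 10 × $2 = $20
  Yuma->Y: 30 × $9 = $270
  Quincy->W: 25 × $1 = $25
Total cost = $555.
The route Quincy→X is not used.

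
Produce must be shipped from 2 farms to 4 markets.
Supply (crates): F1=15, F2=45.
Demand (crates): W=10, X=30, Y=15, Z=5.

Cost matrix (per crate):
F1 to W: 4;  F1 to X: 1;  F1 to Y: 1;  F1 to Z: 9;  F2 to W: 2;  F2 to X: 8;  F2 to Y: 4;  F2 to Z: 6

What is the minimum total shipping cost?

One minimum-cost allocation:
  F1 to X: 15 × 1 = 15
  F2 to W: 10 × 2 = 20
  F2 to X: 15 × 8 = 120
  F2 to Y: 15 × 4 = 60
  F2 to Z: 5 × 6 = 30
Total = 15 + 20 + 120 + 60 + 30 = 245.

245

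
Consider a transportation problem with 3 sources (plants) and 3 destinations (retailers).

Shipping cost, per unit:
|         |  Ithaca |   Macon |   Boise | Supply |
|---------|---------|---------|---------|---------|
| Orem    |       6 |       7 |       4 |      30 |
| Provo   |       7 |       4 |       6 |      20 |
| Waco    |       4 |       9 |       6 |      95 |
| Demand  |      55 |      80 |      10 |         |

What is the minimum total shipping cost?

Optimal allocation:
  Orem->Macon: 20 × 7 = 140
  Orem->Boise: 10 × 4 = 40
  Provo->Macon: 20 × 4 = 80
  Waco->Ithaca: 55 × 4 = 220
  Waco->Macon: 40 × 9 = 360
Total = 140 + 40 + 80 + 220 + 360 = 840.
(Supply check: Orem ships 30; Provo ships 20; Waco ships 95.)

840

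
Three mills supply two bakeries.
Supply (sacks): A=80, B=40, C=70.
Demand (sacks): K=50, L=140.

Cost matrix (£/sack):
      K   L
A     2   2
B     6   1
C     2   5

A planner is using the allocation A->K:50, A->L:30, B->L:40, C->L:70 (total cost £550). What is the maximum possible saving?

150

Current plan cost = 50·2 + 30·2 + 40·1 + 70·5 = £550.
Optimal plan:
  A→L: 80 sacks
  B→L: 40 sacks
  C→K: 50 sacks
  C→L: 20 sacks
Optimal cost = £400.
Saving = 550 − 400 = £150.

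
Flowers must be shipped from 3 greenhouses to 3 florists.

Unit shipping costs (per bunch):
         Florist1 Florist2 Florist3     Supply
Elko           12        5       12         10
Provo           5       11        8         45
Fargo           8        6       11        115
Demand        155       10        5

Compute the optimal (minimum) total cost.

1210

Optimal allocation:
  Elko→Florist2: 10 bunches
  Provo→Florist1: 40 bunches
  Provo→Florist3: 5 bunches
  Fargo→Florist1: 115 bunches
Total cost = 1210.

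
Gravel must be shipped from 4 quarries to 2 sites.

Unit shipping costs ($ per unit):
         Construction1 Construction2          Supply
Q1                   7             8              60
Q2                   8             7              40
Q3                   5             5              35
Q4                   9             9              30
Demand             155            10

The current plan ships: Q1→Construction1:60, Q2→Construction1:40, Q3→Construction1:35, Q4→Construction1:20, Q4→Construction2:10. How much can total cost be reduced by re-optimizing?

10

Current plan cost = 60·7 + 40·8 + 35·5 + 20·9 + 10·9 = $1185.
Optimal plan:
  Q1->Construction1: 60 × $7 = $420
  Q2->Construction1: 30 × $8 = $240
  Q2->Construction2: 10 × $7 = $70
  Q3->Construction1: 35 × $5 = $175
  Q4->Construction1: 30 × $9 = $270
Optimal cost = $1175.
Saving = 1185 − 1175 = $10.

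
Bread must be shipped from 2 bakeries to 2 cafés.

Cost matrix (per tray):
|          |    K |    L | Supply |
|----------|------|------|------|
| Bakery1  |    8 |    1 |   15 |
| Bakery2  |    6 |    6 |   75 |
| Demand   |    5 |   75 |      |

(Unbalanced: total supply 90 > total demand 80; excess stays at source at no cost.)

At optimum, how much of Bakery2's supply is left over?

10

Minimum-cost shipments:
  Bakery1→L: 15 × 1 = 15
  Bakery2→K: 5 × 6 = 30
  Bakery2→L: 60 × 6 = 360
Total cost = 405.
Bakery2 ships 65 of its 75, leaving 10.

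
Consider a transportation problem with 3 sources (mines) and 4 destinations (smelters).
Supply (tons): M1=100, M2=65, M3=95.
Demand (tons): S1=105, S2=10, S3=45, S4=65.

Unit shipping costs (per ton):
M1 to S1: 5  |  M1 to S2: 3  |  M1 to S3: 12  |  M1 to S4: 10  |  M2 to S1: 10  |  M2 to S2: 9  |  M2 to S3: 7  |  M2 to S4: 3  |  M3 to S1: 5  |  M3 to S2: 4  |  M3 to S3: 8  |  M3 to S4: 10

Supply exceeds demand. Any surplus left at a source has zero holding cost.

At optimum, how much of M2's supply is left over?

0

An optimal plan:
  M1–S1: 55 × 5 = 275
  M1–S2: 10 × 3 = 30
  M2–S4: 65 × 3 = 195
  M3–S1: 50 × 5 = 250
  M3–S3: 45 × 8 = 360
Total cost = 1110.
M2 ships 65 of its 65, leaving 0.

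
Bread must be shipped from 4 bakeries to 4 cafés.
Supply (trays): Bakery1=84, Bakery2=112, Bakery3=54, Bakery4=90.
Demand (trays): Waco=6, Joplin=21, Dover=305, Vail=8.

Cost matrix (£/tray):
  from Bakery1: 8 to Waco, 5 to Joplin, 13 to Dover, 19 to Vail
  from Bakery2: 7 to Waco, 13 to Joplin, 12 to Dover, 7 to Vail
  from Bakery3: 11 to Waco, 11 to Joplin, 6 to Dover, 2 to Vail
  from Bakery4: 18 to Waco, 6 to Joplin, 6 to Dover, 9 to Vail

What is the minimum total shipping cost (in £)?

An optimal shipping plan:
  Bakery1–Waco: 6 × £8 = £48
  Bakery1–Joplin: 21 × £5 = £105
  Bakery1–Dover: 57 × £13 = £741
  Bakery2–Dover: 104 × £12 = £1248
  Bakery2–Vail: 8 × £7 = £56
  Bakery3–Dover: 54 × £6 = £324
  Bakery4–Dover: 90 × £6 = £540
Total = 48 + 105 + 741 + 1248 + 56 + 324 + 540 = £3062.

3062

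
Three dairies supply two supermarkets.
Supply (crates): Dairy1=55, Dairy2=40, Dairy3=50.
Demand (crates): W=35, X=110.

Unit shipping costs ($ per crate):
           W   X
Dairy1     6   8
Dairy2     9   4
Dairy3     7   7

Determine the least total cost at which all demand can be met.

880

An optimal shipping plan:
  Dairy1–W: 35 × $6 = $210
  Dairy1–X: 20 × $8 = $160
  Dairy2–X: 40 × $4 = $160
  Dairy3–X: 50 × $7 = $350
Total = 210 + 160 + 160 + 350 = $880.
(Supply check: Dairy1 ships 55; Dairy2 ships 40; Dairy3 ships 50.)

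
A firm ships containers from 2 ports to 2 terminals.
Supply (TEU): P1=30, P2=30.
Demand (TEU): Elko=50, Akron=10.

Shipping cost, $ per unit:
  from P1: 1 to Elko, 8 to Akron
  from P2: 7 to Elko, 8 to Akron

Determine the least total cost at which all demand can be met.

One minimum-cost allocation:
  P1–Elko: 30 × $1 = $30
  P2–Elko: 20 × $7 = $140
  P2–Akron: 10 × $8 = $80
Total = 30 + 140 + 80 = $250.

250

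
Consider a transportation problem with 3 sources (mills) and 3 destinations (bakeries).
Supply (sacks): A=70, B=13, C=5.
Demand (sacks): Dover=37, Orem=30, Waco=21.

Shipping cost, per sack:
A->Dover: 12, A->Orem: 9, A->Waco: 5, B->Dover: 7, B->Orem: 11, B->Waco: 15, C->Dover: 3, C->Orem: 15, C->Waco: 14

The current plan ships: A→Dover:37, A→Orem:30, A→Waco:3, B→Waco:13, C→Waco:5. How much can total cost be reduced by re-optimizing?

Current plan cost = 37·12 + 30·9 + 3·5 + 13·15 + 5·14 = 994.
Optimal plan:
  A to Dover: 19 × 12 = 228
  A to Orem: 30 × 9 = 270
  A to Waco: 21 × 5 = 105
  B to Dover: 13 × 7 = 91
  C to Dover: 5 × 3 = 15
Optimal cost = 709.
Saving = 994 − 709 = 285.

285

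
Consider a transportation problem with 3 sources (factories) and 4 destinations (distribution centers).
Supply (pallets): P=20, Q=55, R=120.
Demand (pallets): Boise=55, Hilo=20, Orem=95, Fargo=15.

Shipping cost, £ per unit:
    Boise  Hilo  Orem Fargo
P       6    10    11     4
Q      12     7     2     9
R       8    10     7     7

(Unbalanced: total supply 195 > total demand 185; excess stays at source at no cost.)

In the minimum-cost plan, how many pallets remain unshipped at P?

Minimum-cost shipments:
  P to Boise: 5 × £6 = £30
  P to Fargo: 15 × £4 = £60
  Q to Orem: 55 × £2 = £110
  R to Boise: 50 × £8 = £400
  R to Hilo: 20 × £10 = £200
  R to Orem: 40 × £7 = £280
Total cost = £1080.
P ships 20 of its 20, leaving 0.

0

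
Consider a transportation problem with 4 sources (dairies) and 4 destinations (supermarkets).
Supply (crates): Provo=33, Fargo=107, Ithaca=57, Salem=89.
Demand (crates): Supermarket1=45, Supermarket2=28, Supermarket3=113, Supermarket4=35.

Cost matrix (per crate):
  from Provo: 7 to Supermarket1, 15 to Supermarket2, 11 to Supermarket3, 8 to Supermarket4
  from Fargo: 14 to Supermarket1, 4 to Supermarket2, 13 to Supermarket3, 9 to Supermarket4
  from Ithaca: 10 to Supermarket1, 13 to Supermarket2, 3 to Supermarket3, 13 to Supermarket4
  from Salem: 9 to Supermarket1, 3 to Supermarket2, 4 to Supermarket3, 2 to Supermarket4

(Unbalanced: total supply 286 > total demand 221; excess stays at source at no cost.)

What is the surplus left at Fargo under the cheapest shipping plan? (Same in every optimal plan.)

65

Minimum-cost shipments:
  Provo→Supermarket1: 33 crates
  Fargo→Supermarket1: 12 crates
  Fargo→Supermarket2: 28 crates
  Fargo→Supermarket4: 2 crates
  Ithaca→Supermarket3: 57 crates
  Salem→Supermarket3: 56 crates
  Salem→Supermarket4: 33 crates
Total cost = 990.
Fargo ships 42 of its 107, leaving 65.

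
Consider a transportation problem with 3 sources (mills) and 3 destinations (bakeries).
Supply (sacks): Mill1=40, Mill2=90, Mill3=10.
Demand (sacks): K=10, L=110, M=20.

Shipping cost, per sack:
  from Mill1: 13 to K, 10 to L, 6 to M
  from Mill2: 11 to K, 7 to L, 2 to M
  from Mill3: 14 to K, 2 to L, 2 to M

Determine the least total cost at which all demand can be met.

980

Optimal allocation:
  Mill1 to K: 10 × 13 = 130
  Mill1 to L: 30 × 10 = 300
  Mill2 to L: 70 × 7 = 490
  Mill2 to M: 20 × 2 = 40
  Mill3 to L: 10 × 2 = 20
Total = 130 + 300 + 490 + 40 + 20 = 980.
(Supply check: Mill1 ships 40; Mill2 ships 90; Mill3 ships 10.)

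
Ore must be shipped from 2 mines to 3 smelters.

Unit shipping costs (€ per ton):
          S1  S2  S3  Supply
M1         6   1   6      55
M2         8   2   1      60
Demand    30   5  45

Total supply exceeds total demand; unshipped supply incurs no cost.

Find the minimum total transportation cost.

230

A cheapest plan:
  M1->S1: 30 × €6 = €180
  M1->S2: 5 × €1 = €5
  M2->S3: 45 × €1 = €45
Total = 180 + 5 + 45 = €230.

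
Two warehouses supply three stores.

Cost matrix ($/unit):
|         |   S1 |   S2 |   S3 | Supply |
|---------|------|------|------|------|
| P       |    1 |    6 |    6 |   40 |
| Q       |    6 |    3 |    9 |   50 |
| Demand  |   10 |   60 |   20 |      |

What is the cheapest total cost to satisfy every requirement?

340

An optimal shipping plan:
  P->S1: 10 × $1 = $10
  P->S2: 10 × $6 = $60
  P->S3: 20 × $6 = $120
  Q->S2: 50 × $3 = $150
Total = 10 + 60 + 120 + 150 = $340.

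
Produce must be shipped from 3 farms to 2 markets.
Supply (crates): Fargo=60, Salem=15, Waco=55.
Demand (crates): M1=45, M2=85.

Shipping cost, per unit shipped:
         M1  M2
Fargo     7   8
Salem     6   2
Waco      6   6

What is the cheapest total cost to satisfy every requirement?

795

Optimal allocation:
  Fargo–M1: 45 × 7 = 315
  Fargo–M2: 15 × 8 = 120
  Salem–M2: 15 × 2 = 30
  Waco–M2: 55 × 6 = 330
Total = 315 + 120 + 30 + 330 = 795.
(Supply check: Fargo ships 60; Salem ships 15; Waco ships 55.)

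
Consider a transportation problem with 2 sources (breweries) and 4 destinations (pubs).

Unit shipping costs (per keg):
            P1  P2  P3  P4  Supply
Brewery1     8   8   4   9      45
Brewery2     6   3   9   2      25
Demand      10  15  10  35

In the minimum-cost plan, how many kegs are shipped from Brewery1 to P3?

10

Solving gives:
  Brewery1->P1: 10 × 8 = 80
  Brewery1->P2: 15 × 8 = 120
  Brewery1->P3: 10 × 4 = 40
  Brewery1->P4: 10 × 9 = 90
  Brewery2->P4: 25 × 2 = 50
Total cost = 380.
So Brewery1→P3 carries 10 kegs.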